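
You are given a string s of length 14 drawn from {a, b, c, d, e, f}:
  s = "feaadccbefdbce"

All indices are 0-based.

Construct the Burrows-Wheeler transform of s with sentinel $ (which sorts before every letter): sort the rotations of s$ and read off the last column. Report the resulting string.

rank  rotation         last
    0  $feaadccbefdbce  e
    1  aadccbefdbce$fe  e
    2  adccbefdbce$fea  a
    3  bce$feaadccbefd  d
    4  befdbce$feaadcc  c
    5  cbefdbce$feaadc  c
    6  ccbefdbce$feaad  d
    7  ce$feaadccbefdb  b
    8  dbce$feaadccbef  f
    9  dccbefdbce$feaa  a
   10  e$feaadccbefdbc  c
   11  eaadccbefdbce$f  f
   12  efdbce$feaadccb  b
   13  fdbce$feaadccbe  e
   14  feaadccbefdbce$  $

eeadccdbfacfbe$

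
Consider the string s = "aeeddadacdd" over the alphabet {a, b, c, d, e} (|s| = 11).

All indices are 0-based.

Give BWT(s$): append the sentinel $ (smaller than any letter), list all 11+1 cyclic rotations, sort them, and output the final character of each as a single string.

ddd$adadceea

rank  rotation      last
    0  $aeeddadacdd  d
    1  acdd$aeeddad  d
    2  adacdd$aeedd  d
    3  aeeddadacdd$  $
    4  cdd$aeeddada  a
    5  d$aeeddadacd  d
    6  dacdd$aeedda  a
    7  dadacdd$aeed  d
    8  dd$aeeddadac  c
    9  ddadacdd$aee  e
   10  eddadacdd$ae  e
   11  eeddadacdd$a  a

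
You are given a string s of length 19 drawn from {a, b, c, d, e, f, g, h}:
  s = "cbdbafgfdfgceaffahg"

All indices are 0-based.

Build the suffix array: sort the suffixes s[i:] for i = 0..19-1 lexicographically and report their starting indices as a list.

[13, 4, 16, 3, 1, 0, 11, 2, 8, 12, 15, 7, 14, 9, 5, 18, 10, 6, 17]

rank→(start, suffix):
  0 → (13, 'affahg')
  1 → (4, 'afgfdfgceaffahg')
  2 → (16, 'ahg')
  3 → (3, 'bafgfdfgceaffahg')
  4 → (1, 'bdbafgfdfgceaffahg')
  5 → (0, 'cbdbafgfdfgceaffahg')
  6 → (11, 'ceaffahg')
  7 → (2, 'dbafgfdfgceaffahg')
  8 → (8, 'dfgceaffahg')
  9 → (12, 'eaffahg')
  10 → (15, 'fahg')
  11 → (7, 'fdfgceaffahg')
  12 → (14, 'ffahg')
  13 → (9, 'fgceaffahg')
  14 → (5, 'fgfdfgceaffahg')
  15 → (18, 'g')
  16 → (10, 'gceaffahg')
  17 → (6, 'gfdfgceaffahg')
  18 → (17, 'hg')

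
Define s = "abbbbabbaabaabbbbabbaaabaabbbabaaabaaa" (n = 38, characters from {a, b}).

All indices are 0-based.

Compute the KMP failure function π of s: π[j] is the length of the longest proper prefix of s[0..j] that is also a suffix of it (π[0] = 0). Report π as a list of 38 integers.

[0, 0, 0, 0, 0, 1, 2, 3, 1, 1, 2, 1, 1, 2, 3, 4, 5, 6, 7, 8, 9, 10, 1, 2, 1, 1, 2, 3, 4, 1, 2, 1, 1, 1, 2, 1, 1, 1]

π[0] = 0
j=1 s[j]='b': π[1]=0 (border '')
j=2 s[j]='b': π[2]=0 (border '')
j=3 s[j]='b': π[3]=0 (border '')
j=4 s[j]='b': π[4]=0 (border '')
j=5 s[j]='a': π[5]=1 (border 'a')
j=6 s[j]='b': π[6]=2 (border 'ab')
j=7 s[j]='b': π[7]=3 (border 'abb')
j=8 s[j]='a': k: 3→0; π[8]=1 (border 'a')
j=9 s[j]='a': k: 1→0; π[9]=1 (border 'a')
j=10 s[j]='b': π[10]=2 (border 'ab')
j=11 s[j]='a': k: 2→0; π[11]=1 (border 'a')
j=12 s[j]='a': k: 1→0; π[12]=1 (border 'a')
j=13 s[j]='b': π[13]=2 (border 'ab')
j=14 s[j]='b': π[14]=3 (border 'abb')
j=15 s[j]='b': π[15]=4 (border 'abbb')
j=16 s[j]='b': π[16]=5 (border 'abbbb')
j=17 s[j]='a': π[17]=6 (border 'abbbba')
j=18 s[j]='b': π[18]=7 (border 'abbbbab')
j=19 s[j]='b': π[19]=8 (border 'abbbbabb')
j=20 s[j]='a': π[20]=9 (border 'abbbbabba')
j=21 s[j]='a': π[21]=10 (border 'abbbbabbaa')
j=22 s[j]='a': k: 10→1→0; π[22]=1 (border 'a')
j=23 s[j]='b': π[23]=2 (border 'ab')
j=24 s[j]='a': k: 2→0; π[24]=1 (border 'a')
j=25 s[j]='a': k: 1→0; π[25]=1 (border 'a')
j=26 s[j]='b': π[26]=2 (border 'ab')
j=27 s[j]='b': π[27]=3 (border 'abb')
j=28 s[j]='b': π[28]=4 (border 'abbb')
j=29 s[j]='a': k: 4→0; π[29]=1 (border 'a')
j=30 s[j]='b': π[30]=2 (border 'ab')
j=31 s[j]='a': k: 2→0; π[31]=1 (border 'a')
j=32 s[j]='a': k: 1→0; π[32]=1 (border 'a')
j=33 s[j]='a': k: 1→0; π[33]=1 (border 'a')
j=34 s[j]='b': π[34]=2 (border 'ab')
j=35 s[j]='a': k: 2→0; π[35]=1 (border 'a')
j=36 s[j]='a': k: 1→0; π[36]=1 (border 'a')
j=37 s[j]='a': k: 1→0; π[37]=1 (border 'a')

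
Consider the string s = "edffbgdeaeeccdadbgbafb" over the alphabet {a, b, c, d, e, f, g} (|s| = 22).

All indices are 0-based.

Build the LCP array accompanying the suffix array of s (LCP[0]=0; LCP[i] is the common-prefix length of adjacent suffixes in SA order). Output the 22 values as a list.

rank→(start, suffix):
  0 → (14, 'adbgbafb')
  1 → (8, 'aeeccdadbgbafb')
  2 → (19, 'afb')
  3 → (21, 'b')
  4 → (18, 'bafb')
  5 → (16, 'bgbafb')
  6 → (4, 'bgdeaeeccdadbgbafb')
  7 → (11, 'ccdadbgbafb')
  8 → (12, 'cdadbgbafb')
  9 → (13, 'dadbgbafb')
  10 → (15, 'dbgbafb')
  11 → (6, 'deaeeccdadbgbafb')
  12 → (1, 'dffbgdeaeeccdadbgbafb')
  13 → (7, 'eaeeccdadbgbafb')
  14 → (10, 'eccdadbgbafb')
  15 → (0, 'edffbgdeaeeccdadbgbafb')
  16 → (9, 'eeccdadbgbafb')
  17 → (20, 'fb')
  18 → (3, 'fbgdeaeeccdadbgbafb')
  19 → (2, 'ffbgdeaeeccdadbgbafb')
  20 → (17, 'gbafb')
  21 → (5, 'gdeaeeccdadbgbafb')

SA = [14, 8, 19, 21, 18, 16, 4, 11, 12, 13, 15, 6, 1, 7, 10, 0, 9, 20, 3, 2, 17, 5]
rank  pair      lcp
   1  s[14:],s[8:]  1  'a'
   2  s[8:],s[19:]  1  'a'
   3  s[19:],s[21:]  0  ''
   4  s[21:],s[18:]  1  'b'
   5  s[18:],s[16:]  1  'b'
   6  s[16:],s[4:]  2  'bg'
   7  s[4:],s[11:]  0  ''
   8  s[11:],s[12:]  1  'c'
   9  s[12:],s[13:]  0  ''
  10  s[13:],s[15:]  1  'd'
  11  s[15:],s[6:]  1  'd'
  12  s[6:],s[1:]  1  'd'
  13  s[1:],s[7:]  0  ''
  14  s[7:],s[10:]  1  'e'
  15  s[10:],s[0:]  1  'e'
  16  s[0:],s[9:]  1  'e'
  17  s[9:],s[20:]  0  ''
  18  s[20:],s[3:]  2  'fb'
  19  s[3:],s[2:]  1  'f'
  20  s[2:],s[17:]  0  ''
  21  s[17:],s[5:]  1  'g'

[0, 1, 1, 0, 1, 1, 2, 0, 1, 0, 1, 1, 1, 0, 1, 1, 1, 0, 2, 1, 0, 1]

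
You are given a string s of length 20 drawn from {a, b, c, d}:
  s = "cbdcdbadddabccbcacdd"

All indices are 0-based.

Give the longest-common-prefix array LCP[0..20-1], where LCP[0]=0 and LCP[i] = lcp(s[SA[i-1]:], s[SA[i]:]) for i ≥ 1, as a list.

rank | idx | suffix
   0 |  10 | abccbcacdd
   1 |  16 | acdd
   2 |   6 | adddabccbcacdd
   3 |   5 | badddabccbcacdd
   4 |  14 | bcacdd
   5 |  11 | bccbcacdd
   6 |   1 | bdcdbadddabccbcacdd
   7 |  15 | cacdd
   8 |  13 | cbcacdd
   9 |   0 | cbdcdbadddabccbcacdd
  10 |  12 | ccbcacdd
  11 |   3 | cdbadddabccbcacdd
  12 |  17 | cdd
  13 |  19 | d
  14 |   9 | dabccbcacdd
  15 |   4 | dbadddabccbcacdd
  16 |   2 | dcdbadddabccbcacdd
  17 |  18 | dd
  18 |   8 | ddabccbcacdd
  19 |   7 | dddabccbcacdd

SA = [10, 16, 6, 5, 14, 11, 1, 15, 13, 0, 12, 3, 17, 19, 9, 4, 2, 18, 8, 7]
[i] adj suffixes → lcp
  [1] 10/16 → 1 ('a')
  [2] 16/6 → 1 ('a')
  [3] 6/5 → 0 ('')
  [4] 5/14 → 1 ('b')
  [5] 14/11 → 2 ('bc')
  [6] 11/1 → 1 ('b')
  [7] 1/15 → 0 ('')
  [8] 15/13 → 1 ('c')
  [9] 13/0 → 2 ('cb')
  [10] 0/12 → 1 ('c')
  [11] 12/3 → 1 ('c')
  [12] 3/17 → 2 ('cd')
  [13] 17/19 → 0 ('')
  [14] 19/9 → 1 ('d')
  [15] 9/4 → 1 ('d')
  [16] 4/2 → 1 ('d')
  [17] 2/18 → 1 ('d')
  [18] 18/8 → 2 ('dd')
  [19] 8/7 → 2 ('dd')

[0, 1, 1, 0, 1, 2, 1, 0, 1, 2, 1, 1, 2, 0, 1, 1, 1, 1, 2, 2]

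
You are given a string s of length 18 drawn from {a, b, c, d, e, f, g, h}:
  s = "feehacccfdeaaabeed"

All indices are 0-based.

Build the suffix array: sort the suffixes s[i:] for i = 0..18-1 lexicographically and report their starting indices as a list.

rank | idx | suffix
   0 |  11 | aaabeed
   1 |  12 | aabeed
   2 |  13 | abeed
   3 |   4 | acccfdeaaabeed
   4 |  14 | beed
   5 |   5 | cccfdeaaabeed
   6 |   6 | ccfdeaaabeed
   7 |   7 | cfdeaaabeed
   8 |  17 | d
   9 |   9 | deaaabeed
  10 |  10 | eaaabeed
  11 |  16 | ed
  12 |  15 | eed
  13 |   1 | eehacccfdeaaabeed
  14 |   2 | ehacccfdeaaabeed
  15 |   8 | fdeaaabeed
  16 |   0 | feehacccfdeaaabeed
  17 |   3 | hacccfdeaaabeed

[11, 12, 13, 4, 14, 5, 6, 7, 17, 9, 10, 16, 15, 1, 2, 8, 0, 3]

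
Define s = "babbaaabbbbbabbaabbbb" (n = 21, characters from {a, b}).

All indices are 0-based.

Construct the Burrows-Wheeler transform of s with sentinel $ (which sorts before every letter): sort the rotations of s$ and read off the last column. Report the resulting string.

bbbabbaabbb$bbaabbbaba

rank  rotation                last
    0  $babbaaabbbbbabbaabbbb  b
    1  aaabbbbbabbaabbbb$babb  b
    2  aabbbb$babbaaabbbbbabb  b
    3  aabbbbbabbaabbbb$babba  a
    4  abbaaabbbbbabbaabbbb$b  b
    5  abbaabbbb$babbaaabbbbb  b
    6  abbbb$babbaaabbbbbabba  a
    7  abbbbbabbaabbbb$babbaa  a
    8  b$babbaaabbbbbabbaabbb  b
    9  baaabbbbbabbaabbbb$bab  b
   10  baabbbb$babbaaabbbbbab  b
   11  babbaaabbbbbabbaabbbb$  $
   12  babbaabbbb$babbaaabbbb  b
   13  bb$babbaaabbbbbabbaabb  b
   14  bbaaabbbbbabbaabbbb$ba  a
   15  bbaabbbb$babbaaabbbbba  a
   16  bbabbaabbbb$babbaaabbb  b
   17  bbb$babbaaabbbbbabbaab  b
   18  bbbabbaabbbb$babbaaabb  b
   19  bbbb$babbaaabbbbbabbaa  a
   20  bbbbabbaabbbb$babbaaab  b
   21  bbbbbabbaabbbb$babbaaa  a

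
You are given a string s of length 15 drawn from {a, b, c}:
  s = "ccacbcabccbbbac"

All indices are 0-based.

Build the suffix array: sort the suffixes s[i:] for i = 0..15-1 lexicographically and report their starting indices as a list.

[6, 13, 2, 12, 11, 10, 4, 7, 14, 5, 1, 9, 3, 0, 8]

rank→(start, suffix):
  0 → (6, 'abccbbbac')
  1 → (13, 'ac')
  2 → (2, 'acbcabccbbbac')
  3 → (12, 'bac')
  4 → (11, 'bbac')
  5 → (10, 'bbbac')
  6 → (4, 'bcabccbbbac')
  7 → (7, 'bccbbbac')
  8 → (14, 'c')
  9 → (5, 'cabccbbbac')
  10 → (1, 'cacbcabccbbbac')
  11 → (9, 'cbbbac')
  12 → (3, 'cbcabccbbbac')
  13 → (0, 'ccacbcabccbbbac')
  14 → (8, 'ccbbbac')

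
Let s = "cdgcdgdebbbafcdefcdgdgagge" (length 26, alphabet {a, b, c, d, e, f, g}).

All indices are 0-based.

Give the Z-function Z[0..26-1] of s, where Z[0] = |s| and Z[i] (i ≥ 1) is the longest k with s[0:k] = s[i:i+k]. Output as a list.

[26, 0, 0, 3, 0, 0, 0, 0, 0, 0, 0, 0, 0, 2, 0, 0, 0, 3, 0, 0, 0, 0, 0, 0, 0, 0]

Z[0]=26
i=1: i≥r, start 0; Z[1]=0
i=2: i≥r, start 0; Z[2]=0
i=3: i≥r, start 0; Z[3]=3 extend→box=[3,6)
i=4: min(r-i=2, Z[1]=0)=0; Z[4]=0
i=5: min(r-i=1, Z[2]=0)=0; Z[5]=0
i=6: i≥r, start 0; Z[6]=0
i=7: i≥r, start 0; Z[7]=0
i=8: i≥r, start 0; Z[8]=0
i=9: i≥r, start 0; Z[9]=0
i=10: i≥r, start 0; Z[10]=0
i=11: i≥r, start 0; Z[11]=0
i=12: i≥r, start 0; Z[12]=0
i=13: i≥r, start 0; Z[13]=2 extend→box=[13,15)
i=14: min(r-i=1, Z[1]=0)=0; Z[14]=0
i=15: i≥r, start 0; Z[15]=0
i=16: i≥r, start 0; Z[16]=0
i=17: i≥r, start 0; Z[17]=3 extend→box=[17,20)
i=18: min(r-i=2, Z[1]=0)=0; Z[18]=0
i=19: min(r-i=1, Z[2]=0)=0; Z[19]=0
i=20: i≥r, start 0; Z[20]=0
i=21: i≥r, start 0; Z[21]=0
i=22: i≥r, start 0; Z[22]=0
i=23: i≥r, start 0; Z[23]=0
i=24: i≥r, start 0; Z[24]=0
i=25: i≥r, start 0; Z[25]=0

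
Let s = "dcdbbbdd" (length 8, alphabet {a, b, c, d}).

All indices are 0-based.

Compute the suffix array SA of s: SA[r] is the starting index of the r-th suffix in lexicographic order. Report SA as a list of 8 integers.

[3, 4, 5, 1, 7, 2, 0, 6]

rank | idx | suffix
   0 |   3 | bbbdd
   1 |   4 | bbdd
   2 |   5 | bdd
   3 |   1 | cdbbbdd
   4 |   7 | d
   5 |   2 | dbbbdd
   6 |   0 | dcdbbbdd
   7 |   6 | dd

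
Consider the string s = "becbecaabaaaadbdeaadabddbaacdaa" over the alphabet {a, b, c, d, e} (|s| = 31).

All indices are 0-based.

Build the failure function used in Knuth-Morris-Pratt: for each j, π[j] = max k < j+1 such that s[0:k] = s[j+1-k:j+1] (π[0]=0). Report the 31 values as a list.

π[0] = 0
j=1 s[j]='e': π[1]=0 (border '')
j=2 s[j]='c': π[2]=0 (border '')
j=3 s[j]='b': π[3]=1 (border 'b')
j=4 s[j]='e': π[4]=2 (border 'be')
j=5 s[j]='c': π[5]=3 (border 'bec')
j=6 s[j]='a': k: 3→0; π[6]=0 (border '')
j=7 s[j]='a': π[7]=0 (border '')
j=8 s[j]='b': π[8]=1 (border 'b')
j=9 s[j]='a': k: 1→0; π[9]=0 (border '')
j=10 s[j]='a': π[10]=0 (border '')
j=11 s[j]='a': π[11]=0 (border '')
j=12 s[j]='a': π[12]=0 (border '')
j=13 s[j]='d': π[13]=0 (border '')
j=14 s[j]='b': π[14]=1 (border 'b')
j=15 s[j]='d': k: 1→0; π[15]=0 (border '')
j=16 s[j]='e': π[16]=0 (border '')
j=17 s[j]='a': π[17]=0 (border '')
j=18 s[j]='a': π[18]=0 (border '')
j=19 s[j]='d': π[19]=0 (border '')
j=20 s[j]='a': π[20]=0 (border '')
j=21 s[j]='b': π[21]=1 (border 'b')
j=22 s[j]='d': k: 1→0; π[22]=0 (border '')
j=23 s[j]='d': π[23]=0 (border '')
j=24 s[j]='b': π[24]=1 (border 'b')
j=25 s[j]='a': k: 1→0; π[25]=0 (border '')
j=26 s[j]='a': π[26]=0 (border '')
j=27 s[j]='c': π[27]=0 (border '')
j=28 s[j]='d': π[28]=0 (border '')
j=29 s[j]='a': π[29]=0 (border '')
j=30 s[j]='a': π[30]=0 (border '')

[0, 0, 0, 1, 2, 3, 0, 0, 1, 0, 0, 0, 0, 0, 1, 0, 0, 0, 0, 0, 0, 1, 0, 0, 1, 0, 0, 0, 0, 0, 0]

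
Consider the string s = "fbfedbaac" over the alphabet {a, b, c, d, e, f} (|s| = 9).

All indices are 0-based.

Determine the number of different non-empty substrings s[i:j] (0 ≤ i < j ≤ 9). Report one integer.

42

rank→(start, suffix):
  0 → (6, 'aac')
  1 → (7, 'ac')
  2 → (5, 'baac')
  3 → (1, 'bfedbaac')
  4 → (8, 'c')
  5 → (4, 'dbaac')
  6 → (3, 'edbaac')
  7 → (0, 'fbfedbaac')
  8 → (2, 'fedbaac')

SA = [6, 7, 5, 1, 8, 4, 3, 0, 2]
[i] adj suffixes → lcp
  [1] 6/7 → 1 ('a')
  [2] 7/5 → 0 ('')
  [3] 5/1 → 1 ('b')
  [4] 1/8 → 0 ('')
  [5] 8/4 → 0 ('')
  [6] 4/3 → 0 ('')
  [7] 3/0 → 0 ('')
  [8] 0/2 → 1 ('f')

n(n+1)/2 = 9·10/2 = 45
Σ LCP = 0 + 1 + 0 + 1 + 0 + 0 + 0 + 0 + 1 = 3
distinct = 45 − 3 = 42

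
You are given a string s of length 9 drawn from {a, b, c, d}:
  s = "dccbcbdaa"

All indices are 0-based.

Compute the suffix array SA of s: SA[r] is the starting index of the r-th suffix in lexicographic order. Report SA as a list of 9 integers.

sorted suffixes:
  #0 SA[0]=8  'a'
  #1 SA[1]=7  'aa'
  #2 SA[2]=3  'bcbdaa'
  #3 SA[3]=5  'bdaa'
  #4 SA[4]=2  'cbcbdaa'
  #5 SA[5]=4  'cbdaa'
  #6 SA[6]=1  'ccbcbdaa'
  #7 SA[7]=6  'daa'
  #8 SA[8]=0  'dccbcbdaa'

[8, 7, 3, 5, 2, 4, 1, 6, 0]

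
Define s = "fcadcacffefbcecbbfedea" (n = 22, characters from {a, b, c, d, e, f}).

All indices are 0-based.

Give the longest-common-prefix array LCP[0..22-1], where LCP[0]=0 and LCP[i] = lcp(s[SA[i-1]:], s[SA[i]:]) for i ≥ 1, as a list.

sorted suffixes:
  #0 SA[0]=21  'a'
  #1 SA[1]=5  'acffefbcecbbfedea'
  #2 SA[2]=2  'adcacffefbcecbbfedea'
  #3 SA[3]=15  'bbfedea'
  #4 SA[4]=11  'bcecbbfedea'
  #5 SA[5]=16  'bfedea'
  #6 SA[6]=4  'cacffefbcecbbfedea'
  #7 SA[7]=1  'cadcacffefbcecbbfedea'
  #8 SA[8]=14  'cbbfedea'
  #9 SA[9]=12  'cecbbfedea'
  #10 SA[10]=6  'cffefbcecbbfedea'
  #11 SA[11]=3  'dcacffefbcecbbfedea'
  #12 SA[12]=19  'dea'
  #13 SA[13]=20  'ea'
  #14 SA[14]=13  'ecbbfedea'
  #15 SA[15]=18  'edea'
  #16 SA[16]=9  'efbcecbbfedea'
  #17 SA[17]=10  'fbcecbbfedea'
  #18 SA[18]=0  'fcadcacffefbcecbbfedea'
  #19 SA[19]=17  'fedea'
  #20 SA[20]=8  'fefbcecbbfedea'
  #21 SA[21]=7  'ffefbcecbbfedea'

SA = [21, 5, 2, 15, 11, 16, 4, 1, 14, 12, 6, 3, 19, 20, 13, 18, 9, 10, 0, 17, 8, 7]
rank  pair      lcp
   1  s[21:],s[5:]  1  'a'
   2  s[5:],s[2:]  1  'a'
   3  s[2:],s[15:]  0  ''
   4  s[15:],s[11:]  1  'b'
   5  s[11:],s[16:]  1  'b'
   6  s[16:],s[4:]  0  ''
   7  s[4:],s[1:]  2  'ca'
   8  s[1:],s[14:]  1  'c'
   9  s[14:],s[12:]  1  'c'
  10  s[12:],s[6:]  1  'c'
  11  s[6:],s[3:]  0  ''
  12  s[3:],s[19:]  1  'd'
  13  s[19:],s[20:]  0  ''
  14  s[20:],s[13:]  1  'e'
  15  s[13:],s[18:]  1  'e'
  16  s[18:],s[9:]  1  'e'
  17  s[9:],s[10:]  0  ''
  18  s[10:],s[0:]  1  'f'
  19  s[0:],s[17:]  1  'f'
  20  s[17:],s[8:]  2  'fe'
  21  s[8:],s[7:]  1  'f'

[0, 1, 1, 0, 1, 1, 0, 2, 1, 1, 1, 0, 1, 0, 1, 1, 1, 0, 1, 1, 2, 1]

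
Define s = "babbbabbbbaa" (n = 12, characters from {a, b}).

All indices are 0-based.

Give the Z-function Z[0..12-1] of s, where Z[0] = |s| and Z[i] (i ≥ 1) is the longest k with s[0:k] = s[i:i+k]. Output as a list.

Z[0]=12
i=1: fresh scan; Z[1]=0
i=2: fresh scan; Z[2]=1 extend→box=[2,3)
i=3: fresh scan; Z[3]=1 extend→box=[3,4)
i=4: fresh scan; Z[4]=5 extend→box=[4,9)
i=5: min(r-i=4, Z[1]=0)=0; Z[5]=0
i=6: min(r-i=3, Z[2]=1)=1; Z[6]=1
i=7: min(r-i=2, Z[3]=1)=1; Z[7]=1
i=8: min(r-i=1, Z[4]=5)=1; Z[8]=1
i=9: fresh scan; Z[9]=2 extend→box=[9,11)
i=10: min(r-i=1, Z[1]=0)=0; Z[10]=0
i=11: fresh scan; Z[11]=0

[12, 0, 1, 1, 5, 0, 1, 1, 1, 2, 0, 0]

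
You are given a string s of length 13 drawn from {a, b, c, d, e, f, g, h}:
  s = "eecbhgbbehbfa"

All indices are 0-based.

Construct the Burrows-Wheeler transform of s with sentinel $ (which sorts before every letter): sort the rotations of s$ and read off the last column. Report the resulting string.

afgbhcee$bbheb

rank  rotation        last
    0  $eecbhgbbehbfa  a
    1  a$eecbhgbbehbf  f
    2  bbehbfa$eecbhg  g
    3  behbfa$eecbhgb  b
    4  bfa$eecbhgbbeh  h
    5  bhgbbehbfa$eec  c
    6  cbhgbbehbfa$ee  e
    7  ecbhgbbehbfa$e  e
    8  eecbhgbbehbfa$  $
    9  ehbfa$eecbhgbb  b
   10  fa$eecbhgbbehb  b
   11  gbbehbfa$eecbh  h
   12  hbfa$eecbhgbbe  e
   13  hgbbehbfa$eecb  b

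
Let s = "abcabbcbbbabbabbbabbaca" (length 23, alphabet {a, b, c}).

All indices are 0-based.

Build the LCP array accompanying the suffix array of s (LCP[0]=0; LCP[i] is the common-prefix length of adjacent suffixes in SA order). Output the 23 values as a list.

[0, 1, 4, 3, 3, 2, 1, 0, 5, 4, 2, 1, 6, 5, 3, 2, 7, 2, 1, 2, 0, 2, 1]

rank→(start, suffix):
  0 → (22, 'a')
  1 → (10, 'abbabbbabbaca')
  2 → (17, 'abbaca')
  3 → (13, 'abbbabbaca')
  4 → (3, 'abbcbbbabbabbbabbaca')
  5 → (0, 'abcabbcbbbabbabbbabbaca')
  6 → (20, 'aca')
  7 → (9, 'babbabbbabbaca')
  8 → (16, 'babbaca')
  9 → (12, 'babbbabbaca')
  10 → (19, 'baca')
  11 → (8, 'bbabbabbbabbaca')
  12 → (15, 'bbabbaca')
  13 → (11, 'bbabbbabbaca')
  14 → (18, 'bbaca')
  15 → (7, 'bbbabbabbbabbaca')
  16 → (14, 'bbbabbaca')
  17 → (4, 'bbcbbbabbabbbabbaca')
  18 → (1, 'bcabbcbbbabbabbbabbaca')
  19 → (5, 'bcbbbabbabbbabbaca')
  20 → (21, 'ca')
  21 → (2, 'cabbcbbbabbabbbabbaca')
  22 → (6, 'cbbbabbabbbabbaca')

SA = [22, 10, 17, 13, 3, 0, 20, 9, 16, 12, 19, 8, 15, 11, 18, 7, 14, 4, 1, 5, 21, 2, 6]
i: (SA[i-1],SA[i]) lcp shared
  1: (22,10) 1 'a'
  2: (10,17) 4 'abba'
  3: (17,13) 3 'abb'
  4: (13,3) 3 'abb'
  5: (3,0) 2 'ab'
  6: (0,20) 1 'a'
  7: (20,9) 0 ''
  8: (9,16) 5 'babba'
  9: (16,12) 4 'babb'
  10: (12,19) 2 'ba'
  11: (19,8) 1 'b'
  12: (8,15) 6 'bbabba'
  13: (15,11) 5 'bbabb'
  14: (11,18) 3 'bba'
  15: (18,7) 2 'bb'
  16: (7,14) 7 'bbbabba'
  17: (14,4) 2 'bb'
  18: (4,1) 1 'b'
  19: (1,5) 2 'bc'
  20: (5,21) 0 ''
  21: (21,2) 2 'ca'
  22: (2,6) 1 'c'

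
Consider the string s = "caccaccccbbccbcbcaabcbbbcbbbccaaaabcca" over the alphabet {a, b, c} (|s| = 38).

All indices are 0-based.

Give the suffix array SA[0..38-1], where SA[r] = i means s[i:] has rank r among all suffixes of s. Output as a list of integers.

[37, 30, 31, 17, 32, 18, 33, 1, 4, 21, 25, 22, 26, 9, 15, 19, 23, 13, 34, 27, 10, 36, 29, 16, 0, 3, 20, 24, 8, 14, 12, 35, 28, 2, 7, 11, 6, 5]

rank→(start, suffix):
  0 → (37, 'a')
  1 → (30, 'aaaabcca')
  2 → (31, 'aaabcca')
  3 → (17, 'aabcbbbcbbbccaaaabcca')
  4 → (32, 'aabcca')
  5 → (18, 'abcbbbcbbbccaaaabcca')
  6 → (33, 'abcca')
  7 → (1, 'accaccccbbccbcbcaabcbbbcbbbccaaaabcca')
  8 → (4, 'accccbbccbcbcaabcbbbcbbbccaaaabcca')
  9 → (21, 'bbbcbbbccaaaabcca')
  10 → (25, 'bbbccaaaabcca')
  11 → (22, 'bbcbbbccaaaabcca')
  12 → (26, 'bbccaaaabcca')
  13 → (9, 'bbccbcbcaabcbbbcbbbccaaaabcca')
  14 → (15, 'bcaabcbbbcbbbccaaaabcca')
  15 → (19, 'bcbbbcbbbccaaaabcca')
  16 → (23, 'bcbbbccaaaabcca')
  17 → (13, 'bcbcaabcbbbcbbbccaaaabcca')
  18 → (34, 'bcca')
  19 → (27, 'bccaaaabcca')
  20 → (10, 'bccbcbcaabcbbbcbbbccaaaabcca')
  21 → (36, 'ca')
  22 → (29, 'caaaabcca')
  23 → (16, 'caabcbbbcbbbccaaaabcca')
  24 → (0, 'caccaccccbbccbcbcaabcbbbcbbbccaaaabcca')
  25 → (3, 'caccccbbccbcbcaabcbbbcbbbccaaaabcca')
  26 → (20, 'cbbbcbbbccaaaabcca')
  27 → (24, 'cbbbccaaaabcca')
  28 → (8, 'cbbccbcbcaabcbbbcbbbccaaaabcca')
  29 → (14, 'cbcaabcbbbcbbbccaaaabcca')
  30 → (12, 'cbcbcaabcbbbcbbbccaaaabcca')
  31 → (35, 'cca')
  32 → (28, 'ccaaaabcca')
  33 → (2, 'ccaccccbbccbcbcaabcbbbcbbbccaaaabcca')
  34 → (7, 'ccbbccbcbcaabcbbbcbbbccaaaabcca')
  35 → (11, 'ccbcbcaabcbbbcbbbccaaaabcca')
  36 → (6, 'cccbbccbcbcaabcbbbcbbbccaaaabcca')
  37 → (5, 'ccccbbccbcbcaabcbbbcbbbccaaaabcca')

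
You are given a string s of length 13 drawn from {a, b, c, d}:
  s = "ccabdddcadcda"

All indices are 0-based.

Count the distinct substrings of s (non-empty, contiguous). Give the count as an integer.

79

sorted suffixes:
  #0 SA[0]=12  'a'
  #1 SA[1]=2  'abdddcadcda'
  #2 SA[2]=8  'adcda'
  #3 SA[3]=3  'bdddcadcda'
  #4 SA[4]=1  'cabdddcadcda'
  #5 SA[5]=7  'cadcda'
  #6 SA[6]=0  'ccabdddcadcda'
  #7 SA[7]=10  'cda'
  #8 SA[8]=11  'da'
  #9 SA[9]=6  'dcadcda'
  #10 SA[10]=9  'dcda'
  #11 SA[11]=5  'ddcadcda'
  #12 SA[12]=4  'dddcadcda'

SA = [12, 2, 8, 3, 1, 7, 0, 10, 11, 6, 9, 5, 4]
[i] adj suffixes → lcp
  [1] 12/2 → 1 ('a')
  [2] 2/8 → 1 ('a')
  [3] 8/3 → 0 ('')
  [4] 3/1 → 0 ('')
  [5] 1/7 → 2 ('ca')
  [6] 7/0 → 1 ('c')
  [7] 0/10 → 1 ('c')
  [8] 10/11 → 0 ('')
  [9] 11/6 → 1 ('d')
  [10] 6/9 → 2 ('dc')
  [11] 9/5 → 1 ('d')
  [12] 5/4 → 2 ('dd')

n(n+1)/2 = 13·14/2 = 91
Σ LCP = 0 + 1 + 1 + 0 + 0 + 2 + 1 + 1 + 0 + 1 + 2 + 1 + 2 = 12
distinct = 91 − 12 = 79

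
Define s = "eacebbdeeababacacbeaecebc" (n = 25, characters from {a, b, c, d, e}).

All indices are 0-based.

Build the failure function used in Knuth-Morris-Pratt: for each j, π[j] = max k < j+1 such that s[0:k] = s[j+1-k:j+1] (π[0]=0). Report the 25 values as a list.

π[0] = 0
j=1 s[j]='a': π[1]=0 (border '')
j=2 s[j]='c': π[2]=0 (border '')
j=3 s[j]='e': π[3]=1 (border 'e')
j=4 s[j]='b': k: 1→0; π[4]=0 (border '')
j=5 s[j]='b': π[5]=0 (border '')
j=6 s[j]='d': π[6]=0 (border '')
j=7 s[j]='e': π[7]=1 (border 'e')
j=8 s[j]='e': k: 1→0; π[8]=1 (border 'e')
j=9 s[j]='a': π[9]=2 (border 'ea')
j=10 s[j]='b': k: 2→0; π[10]=0 (border '')
j=11 s[j]='a': π[11]=0 (border '')
j=12 s[j]='b': π[12]=0 (border '')
j=13 s[j]='a': π[13]=0 (border '')
j=14 s[j]='c': π[14]=0 (border '')
j=15 s[j]='a': π[15]=0 (border '')
j=16 s[j]='c': π[16]=0 (border '')
j=17 s[j]='b': π[17]=0 (border '')
j=18 s[j]='e': π[18]=1 (border 'e')
j=19 s[j]='a': π[19]=2 (border 'ea')
j=20 s[j]='e': k: 2→0; π[20]=1 (border 'e')
j=21 s[j]='c': k: 1→0; π[21]=0 (border '')
j=22 s[j]='e': π[22]=1 (border 'e')
j=23 s[j]='b': k: 1→0; π[23]=0 (border '')
j=24 s[j]='c': π[24]=0 (border '')

[0, 0, 0, 1, 0, 0, 0, 1, 1, 2, 0, 0, 0, 0, 0, 0, 0, 0, 1, 2, 1, 0, 1, 0, 0]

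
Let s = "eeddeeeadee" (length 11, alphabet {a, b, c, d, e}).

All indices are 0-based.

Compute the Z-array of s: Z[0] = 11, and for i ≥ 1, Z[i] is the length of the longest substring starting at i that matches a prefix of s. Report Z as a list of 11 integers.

Z[0]=11
i=1: outside box; Z[1]=1 grow→box=[1,2)
i=2: outside box; Z[2]=0
i=3: outside box; Z[3]=0
i=4: outside box; Z[4]=2 grow→box=[4,6)
i=5: min(r-i=1, Z[1]=1)=1; Z[5]=2 grow→box=[5,7)
i=6: min(r-i=1, Z[1]=1)=1; Z[6]=1
i=7: outside box; Z[7]=0
i=8: outside box; Z[8]=0
i=9: outside box; Z[9]=2 grow→box=[9,11)
i=10: min(r-i=1, Z[1]=1)=1; Z[10]=1

[11, 1, 0, 0, 2, 2, 1, 0, 0, 2, 1]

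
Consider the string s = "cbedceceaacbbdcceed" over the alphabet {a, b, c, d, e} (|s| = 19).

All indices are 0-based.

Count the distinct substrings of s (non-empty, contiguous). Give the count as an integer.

171

rank→(start, suffix):
  0 → (8, 'aacbbdcceed')
  1 → (9, 'acbbdcceed')
  2 → (11, 'bbdcceed')
  3 → (12, 'bdcceed')
  4 → (1, 'bedceceaacbbdcceed')
  5 → (10, 'cbbdcceed')
  6 → (0, 'cbedceceaacbbdcceed')
  7 → (14, 'cceed')
  8 → (6, 'ceaacbbdcceed')
  9 → (4, 'ceceaacbbdcceed')
  10 → (15, 'ceed')
  11 → (18, 'd')
  12 → (13, 'dcceed')
  13 → (3, 'dceceaacbbdcceed')
  14 → (7, 'eaacbbdcceed')
  15 → (5, 'eceaacbbdcceed')
  16 → (17, 'ed')
  17 → (2, 'edceceaacbbdcceed')
  18 → (16, 'eed')

SA = [8, 9, 11, 12, 1, 10, 0, 14, 6, 4, 15, 18, 13, 3, 7, 5, 17, 2, 16]
i: (SA[i-1],SA[i]) lcp shared
  1: (8,9) 1 'a'
  2: (9,11) 0 ''
  3: (11,12) 1 'b'
  4: (12,1) 1 'b'
  5: (1,10) 0 ''
  6: (10,0) 2 'cb'
  7: (0,14) 1 'c'
  8: (14,6) 1 'c'
  9: (6,4) 2 'ce'
  10: (4,15) 2 'ce'
  11: (15,18) 0 ''
  12: (18,13) 1 'd'
  13: (13,3) 2 'dc'
  14: (3,7) 0 ''
  15: (7,5) 1 'e'
  16: (5,17) 1 'e'
  17: (17,2) 2 'ed'
  18: (2,16) 1 'e'

n(n+1)/2 = 19·20/2 = 190
Σ LCP = 0 + 1 + 0 + 1 + 1 + 0 + 2 + 1 + 1 + 2 + 2 + 0 + 1 + 2 + 0 + 1 + 1 + 2 + 1 = 19
distinct = 190 − 19 = 171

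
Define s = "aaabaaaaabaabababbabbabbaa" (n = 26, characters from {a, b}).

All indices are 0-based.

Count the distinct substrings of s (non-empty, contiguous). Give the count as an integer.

265

rank | idx | suffix
   0 |  25 | a
   1 |  24 | aa
   2 |   4 | aaaaabaabababbabbabbaa
   3 |   5 | aaaabaabababbabbabbaa
   4 |   0 | aaabaaaaabaabababbabbabbaa
   5 |   6 | aaabaabababbabbabbaa
   6 |   1 | aabaaaaabaabababbabbabbaa
   7 |   7 | aabaabababbabbabbaa
   8 |  10 | aabababbabbabbaa
   9 |   2 | abaaaaabaabababbabbabbaa
  10 |   8 | abaabababbabbabbaa
  11 |  11 | abababbabbabbaa
  12 |  13 | ababbabbabbaa
  13 |  21 | abbaa
  14 |  18 | abbabbaa
  15 |  15 | abbabbabbaa
  16 |  23 | baa
  17 |   3 | baaaaabaabababbabbabbaa
  18 |   9 | baabababbabbabbaa
  19 |  12 | bababbabbabbaa
  20 |  20 | babbaa
  21 |  17 | babbabbaa
  22 |  14 | babbabbabbaa
  23 |  22 | bbaa
  24 |  19 | bbabbaa
  25 |  16 | bbabbabbaa

SA = [25, 24, 4, 5, 0, 6, 1, 7, 10, 2, 8, 11, 13, 21, 18, 15, 23, 3, 9, 12, 20, 17, 14, 22, 19, 16]
rank  pair      lcp
   1  s[25:],s[24:]  1  'a'
   2  s[24:],s[4:]  2  'aa'
   3  s[4:],s[5:]  4  'aaaa'
   4  s[5:],s[0:]  3  'aaa'
   5  s[0:],s[6:]  6  'aaabaa'
   6  s[6:],s[1:]  2  'aa'
   7  s[1:],s[7:]  5  'aabaa'
   8  s[7:],s[10:]  4  'aaba'
   9  s[10:],s[2:]  1  'a'
  10  s[2:],s[8:]  4  'abaa'
  11  s[8:],s[11:]  3  'aba'
  12  s[11:],s[13:]  4  'abab'
  13  s[13:],s[21:]  2  'ab'
  14  s[21:],s[18:]  4  'abba'
  15  s[18:],s[15:]  7  'abbabba'
  16  s[15:],s[23:]  0  ''
  17  s[23:],s[3:]  3  'baa'
  18  s[3:],s[9:]  3  'baa'
  19  s[9:],s[12:]  2  'ba'
  20  s[12:],s[20:]  3  'bab'
  21  s[20:],s[17:]  5  'babba'
  22  s[17:],s[14:]  8  'babbabba'
  23  s[14:],s[22:]  1  'b'
  24  s[22:],s[19:]  3  'bba'
  25  s[19:],s[16:]  6  'bbabba'

n(n+1)/2 = 26·27/2 = 351
Σ LCP = 0 + 1 + 2 + 4 + 3 + 6 + 2 + 5 + 4 + 1 + 4 + 3 + 4 + 2 + 4 + 7 + 0 + 3 + 3 + 2 + 3 + 5 + 8 + 1 + 3 + 6 = 86
distinct = 351 − 86 = 265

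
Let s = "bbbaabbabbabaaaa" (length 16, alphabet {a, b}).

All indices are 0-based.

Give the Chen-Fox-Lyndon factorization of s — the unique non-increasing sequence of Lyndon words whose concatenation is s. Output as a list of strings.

emit factor 1: 'b' (i=0, period=1)
emit factor 2: 'b' (i=1, period=1)
emit factor 3: 'b' (i=2, period=1)
emit factor 4: 'aabbabbab' (i=3, period=9)
emit factor 5: 'a' (i=12, period=1)
emit factor 6: 'a' (i=13, period=1)
emit factor 7: 'a' (i=14, period=1)
emit factor 8: 'a' (i=15, period=1)

["b", "b", "b", "aabbabbab", "a", "a", "a", "a"]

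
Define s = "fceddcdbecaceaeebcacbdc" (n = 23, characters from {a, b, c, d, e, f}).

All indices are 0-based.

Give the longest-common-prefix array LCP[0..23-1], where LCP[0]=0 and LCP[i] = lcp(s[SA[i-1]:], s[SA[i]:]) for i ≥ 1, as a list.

[0, 2, 1, 0, 1, 1, 0, 1, 3, 1, 1, 1, 2, 0, 1, 2, 1, 0, 1, 1, 1, 1, 0]

sorted suffixes:
  #0 SA[0]=18  'acbdc'
  #1 SA[1]=10  'aceaeebcacbdc'
  #2 SA[2]=13  'aeebcacbdc'
  #3 SA[3]=16  'bcacbdc'
  #4 SA[4]=20  'bdc'
  #5 SA[5]=7  'becaceaeebcacbdc'
  #6 SA[6]=22  'c'
  #7 SA[7]=17  'cacbdc'
  #8 SA[8]=9  'caceaeebcacbdc'
  #9 SA[9]=19  'cbdc'
  #10 SA[10]=5  'cdbecaceaeebcacbdc'
  #11 SA[11]=11  'ceaeebcacbdc'
  #12 SA[12]=1  'ceddcdbecaceaeebcacbdc'
  #13 SA[13]=6  'dbecaceaeebcacbdc'
  #14 SA[14]=21  'dc'
  #15 SA[15]=4  'dcdbecaceaeebcacbdc'
  #16 SA[16]=3  'ddcdbecaceaeebcacbdc'
  #17 SA[17]=12  'eaeebcacbdc'
  #18 SA[18]=15  'ebcacbdc'
  #19 SA[19]=8  'ecaceaeebcacbdc'
  #20 SA[20]=2  'eddcdbecaceaeebcacbdc'
  #21 SA[21]=14  'eebcacbdc'
  #22 SA[22]=0  'fceddcdbecaceaeebcacbdc'

SA = [18, 10, 13, 16, 20, 7, 22, 17, 9, 19, 5, 11, 1, 6, 21, 4, 3, 12, 15, 8, 2, 14, 0]
rank  pair      lcp
   1  s[18:],s[10:]  2  'ac'
   2  s[10:],s[13:]  1  'a'
   3  s[13:],s[16:]  0  ''
   4  s[16:],s[20:]  1  'b'
   5  s[20:],s[7:]  1  'b'
   6  s[7:],s[22:]  0  ''
   7  s[22:],s[17:]  1  'c'
   8  s[17:],s[9:]  3  'cac'
   9  s[9:],s[19:]  1  'c'
  10  s[19:],s[5:]  1  'c'
  11  s[5:],s[11:]  1  'c'
  12  s[11:],s[1:]  2  'ce'
  13  s[1:],s[6:]  0  ''
  14  s[6:],s[21:]  1  'd'
  15  s[21:],s[4:]  2  'dc'
  16  s[4:],s[3:]  1  'd'
  17  s[3:],s[12:]  0  ''
  18  s[12:],s[15:]  1  'e'
  19  s[15:],s[8:]  1  'e'
  20  s[8:],s[2:]  1  'e'
  21  s[2:],s[14:]  1  'e'
  22  s[14:],s[0:]  0  ''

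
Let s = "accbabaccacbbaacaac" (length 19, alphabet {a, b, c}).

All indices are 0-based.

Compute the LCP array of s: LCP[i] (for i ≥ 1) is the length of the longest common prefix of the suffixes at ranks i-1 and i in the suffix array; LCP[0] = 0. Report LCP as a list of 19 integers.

[0, 3, 1, 1, 2, 2, 2, 3, 0, 2, 2, 1, 0, 1, 2, 1, 2, 1, 2]

sorted suffixes:
  #0 SA[0]=16  'aac'
  #1 SA[1]=13  'aacaac'
  #2 SA[2]=4  'abaccacbbaacaac'
  #3 SA[3]=17  'ac'
  #4 SA[4]=14  'acaac'
  #5 SA[5]=9  'acbbaacaac'
  #6 SA[6]=6  'accacbbaacaac'
  #7 SA[7]=0  'accbabaccacbbaacaac'
  #8 SA[8]=12  'baacaac'
  #9 SA[9]=3  'babaccacbbaacaac'
  #10 SA[10]=5  'baccacbbaacaac'
  #11 SA[11]=11  'bbaacaac'
  #12 SA[12]=18  'c'
  #13 SA[13]=15  'caac'
  #14 SA[14]=8  'cacbbaacaac'
  #15 SA[15]=2  'cbabaccacbbaacaac'
  #16 SA[16]=10  'cbbaacaac'
  #17 SA[17]=7  'ccacbbaacaac'
  #18 SA[18]=1  'ccbabaccacbbaacaac'

SA = [16, 13, 4, 17, 14, 9, 6, 0, 12, 3, 5, 11, 18, 15, 8, 2, 10, 7, 1]
rank  pair      lcp
   1  s[16:],s[13:]  3  'aac'
   2  s[13:],s[4:]  1  'a'
   3  s[4:],s[17:]  1  'a'
   4  s[17:],s[14:]  2  'ac'
   5  s[14:],s[9:]  2  'ac'
   6  s[9:],s[6:]  2  'ac'
   7  s[6:],s[0:]  3  'acc'
   8  s[0:],s[12:]  0  ''
   9  s[12:],s[3:]  2  'ba'
  10  s[3:],s[5:]  2  'ba'
  11  s[5:],s[11:]  1  'b'
  12  s[11:],s[18:]  0  ''
  13  s[18:],s[15:]  1  'c'
  14  s[15:],s[8:]  2  'ca'
  15  s[8:],s[2:]  1  'c'
  16  s[2:],s[10:]  2  'cb'
  17  s[10:],s[7:]  1  'c'
  18  s[7:],s[1:]  2  'cc'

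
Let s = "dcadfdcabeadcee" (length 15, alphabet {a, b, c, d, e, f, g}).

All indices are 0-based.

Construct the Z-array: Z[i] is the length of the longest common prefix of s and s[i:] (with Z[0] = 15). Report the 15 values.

[15, 0, 0, 1, 0, 3, 0, 0, 0, 0, 0, 2, 0, 0, 0]

Z[0]=15
i=1: fresh scan; Z[1]=0
i=2: fresh scan; Z[2]=0
i=3: fresh scan; Z[3]=1 scan→box=[3,4)
i=4: fresh scan; Z[4]=0
i=5: fresh scan; Z[5]=3 scan→box=[5,8)
i=6: min(r-i=2, Z[1]=0)=0; Z[6]=0
i=7: min(r-i=1, Z[2]=0)=0; Z[7]=0
i=8: fresh scan; Z[8]=0
i=9: fresh scan; Z[9]=0
i=10: fresh scan; Z[10]=0
i=11: fresh scan; Z[11]=2 scan→box=[11,13)
i=12: min(r-i=1, Z[1]=0)=0; Z[12]=0
i=13: fresh scan; Z[13]=0
i=14: fresh scan; Z[14]=0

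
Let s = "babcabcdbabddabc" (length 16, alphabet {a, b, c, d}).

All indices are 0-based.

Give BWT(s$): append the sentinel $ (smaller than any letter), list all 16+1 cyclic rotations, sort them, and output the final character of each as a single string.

cdbcb$daaaabbbdcb

rank  rotation           last
    0  $babcabcdbabddabc  c
    1  abc$babcabcdbabdd  d
    2  abcabcdbabddabc$b  b
    3  abcdbabddabc$babc  c
    4  abddabc$babcabcdb  b
    5  babcabcdbabddabc$  $
    6  babddabc$babcabcd  d
    7  bc$babcabcdbabdda  a
    8  bcabcdbabddabc$ba  a
    9  bcdbabddabc$babca  a
   10  bddabc$babcabcdba  a
   11  c$babcabcdbabddab  b
   12  cabcdbabddabc$bab  b
   13  cdbabddabc$babcab  b
   14  dabc$babcabcdbabd  d
   15  dbabddabc$babcabc  c
   16  ddabc$babcabcdbab  b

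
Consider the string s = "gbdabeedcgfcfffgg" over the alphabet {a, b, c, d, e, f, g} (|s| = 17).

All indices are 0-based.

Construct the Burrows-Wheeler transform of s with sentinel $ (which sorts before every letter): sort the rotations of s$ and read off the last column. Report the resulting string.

gdgafdbeebgcffg$cf

rank  rotation            last
    0  $gbdabeedcgfcfffgg  g
    1  abeedcgfcfffgg$gbd  d
    2  bdabeedcgfcfffgg$g  g
    3  beedcgfcfffgg$gbda  a
    4  cfffgg$gbdabeedcgf  f
    5  cgfcfffgg$gbdabeed  d
    6  dabeedcgfcfffgg$gb  b
    7  dcgfcfffgg$gbdabee  e
    8  edcgfcfffgg$gbdabe  e
    9  eedcgfcfffgg$gbdab  b
   10  fcfffgg$gbdabeedcg  g
   11  fffgg$gbdabeedcgfc  c
   12  ffgg$gbdabeedcgfcf  f
   13  fgg$gbdabeedcgfcff  f
   14  g$gbdabeedcgfcfffg  g
   15  gbdabeedcgfcfffgg$  $
   16  gfcfffgg$gbdabeedc  c
   17  gg$gbdabeedcgfcfff  f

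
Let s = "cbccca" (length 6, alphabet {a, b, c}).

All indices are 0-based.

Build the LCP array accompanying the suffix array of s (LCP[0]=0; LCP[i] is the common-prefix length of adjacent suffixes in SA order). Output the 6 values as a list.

[0, 0, 0, 1, 1, 2]

rank→(start, suffix):
  0 → (5, 'a')
  1 → (1, 'bccca')
  2 → (4, 'ca')
  3 → (0, 'cbccca')
  4 → (3, 'cca')
  5 → (2, 'ccca')

SA = [5, 1, 4, 0, 3, 2]
[i] adj suffixes → lcp
  [1] 5/1 → 0 ('')
  [2] 1/4 → 0 ('')
  [3] 4/0 → 1 ('c')
  [4] 0/3 → 1 ('c')
  [5] 3/2 → 2 ('cc')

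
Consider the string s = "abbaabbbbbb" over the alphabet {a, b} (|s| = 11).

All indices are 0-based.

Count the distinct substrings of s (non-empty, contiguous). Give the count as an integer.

44

sorted suffixes:
  #0 SA[0]=3  'aabbbbbb'
  #1 SA[1]=0  'abbaabbbbbb'
  #2 SA[2]=4  'abbbbbb'
  #3 SA[3]=10  'b'
  #4 SA[4]=2  'baabbbbbb'
  #5 SA[5]=9  'bb'
  #6 SA[6]=1  'bbaabbbbbb'
  #7 SA[7]=8  'bbb'
  #8 SA[8]=7  'bbbb'
  #9 SA[9]=6  'bbbbb'
  #10 SA[10]=5  'bbbbbb'

SA = [3, 0, 4, 10, 2, 9, 1, 8, 7, 6, 5]
i: (SA[i-1],SA[i]) lcp shared
  1: (3,0) 1 'a'
  2: (0,4) 3 'abb'
  3: (4,10) 0 ''
  4: (10,2) 1 'b'
  5: (2,9) 1 'b'
  6: (9,1) 2 'bb'
  7: (1,8) 2 'bb'
  8: (8,7) 3 'bbb'
  9: (7,6) 4 'bbbb'
  10: (6,5) 5 'bbbbb'

n(n+1)/2 = 11·12/2 = 66
Σ LCP = 0 + 1 + 3 + 0 + 1 + 1 + 2 + 2 + 3 + 4 + 5 = 22
distinct = 66 − 22 = 44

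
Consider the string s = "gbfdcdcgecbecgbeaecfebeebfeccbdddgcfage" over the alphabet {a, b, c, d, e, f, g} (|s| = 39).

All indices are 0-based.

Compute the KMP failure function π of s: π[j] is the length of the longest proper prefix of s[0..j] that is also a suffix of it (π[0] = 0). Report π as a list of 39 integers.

[0, 0, 0, 0, 0, 0, 0, 1, 0, 0, 0, 0, 0, 1, 2, 0, 0, 0, 0, 0, 0, 0, 0, 0, 0, 0, 0, 0, 0, 0, 0, 0, 0, 1, 0, 0, 0, 1, 0]

π[0] = 0
j=1 s[j]='b': π[1]=0 (border '')
j=2 s[j]='f': π[2]=0 (border '')
j=3 s[j]='d': π[3]=0 (border '')
j=4 s[j]='c': π[4]=0 (border '')
j=5 s[j]='d': π[5]=0 (border '')
j=6 s[j]='c': π[6]=0 (border '')
j=7 s[j]='g': π[7]=1 (border 'g')
j=8 s[j]='e': k: 1→0; π[8]=0 (border '')
j=9 s[j]='c': π[9]=0 (border '')
j=10 s[j]='b': π[10]=0 (border '')
j=11 s[j]='e': π[11]=0 (border '')
j=12 s[j]='c': π[12]=0 (border '')
j=13 s[j]='g': π[13]=1 (border 'g')
j=14 s[j]='b': π[14]=2 (border 'gb')
j=15 s[j]='e': k: 2→0; π[15]=0 (border '')
j=16 s[j]='a': π[16]=0 (border '')
j=17 s[j]='e': π[17]=0 (border '')
j=18 s[j]='c': π[18]=0 (border '')
j=19 s[j]='f': π[19]=0 (border '')
j=20 s[j]='e': π[20]=0 (border '')
j=21 s[j]='b': π[21]=0 (border '')
j=22 s[j]='e': π[22]=0 (border '')
j=23 s[j]='e': π[23]=0 (border '')
j=24 s[j]='b': π[24]=0 (border '')
j=25 s[j]='f': π[25]=0 (border '')
j=26 s[j]='e': π[26]=0 (border '')
j=27 s[j]='c': π[27]=0 (border '')
j=28 s[j]='c': π[28]=0 (border '')
j=29 s[j]='b': π[29]=0 (border '')
j=30 s[j]='d': π[30]=0 (border '')
j=31 s[j]='d': π[31]=0 (border '')
j=32 s[j]='d': π[32]=0 (border '')
j=33 s[j]='g': π[33]=1 (border 'g')
j=34 s[j]='c': k: 1→0; π[34]=0 (border '')
j=35 s[j]='f': π[35]=0 (border '')
j=36 s[j]='a': π[36]=0 (border '')
j=37 s[j]='g': π[37]=1 (border 'g')
j=38 s[j]='e': k: 1→0; π[38]=0 (border '')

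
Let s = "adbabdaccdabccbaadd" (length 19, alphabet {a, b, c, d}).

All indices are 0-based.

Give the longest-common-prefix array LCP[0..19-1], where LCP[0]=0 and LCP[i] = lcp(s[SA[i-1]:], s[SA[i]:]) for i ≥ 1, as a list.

[0, 1, 2, 1, 1, 2, 0, 2, 1, 1, 0, 1, 2, 1, 0, 1, 2, 1, 1]

rank→(start, suffix):
  0 → (15, 'aadd')
  1 → (10, 'abccbaadd')
  2 → (3, 'abdaccdabccbaadd')
  3 → (6, 'accdabccbaadd')
  4 → (0, 'adbabdaccdabccbaadd')
  5 → (16, 'add')
  6 → (14, 'baadd')
  7 → (2, 'babdaccdabccbaadd')
  8 → (11, 'bccbaadd')
  9 → (4, 'bdaccdabccbaadd')
  10 → (13, 'cbaadd')
  11 → (12, 'ccbaadd')
  12 → (7, 'ccdabccbaadd')
  13 → (8, 'cdabccbaadd')
  14 → (18, 'd')
  15 → (9, 'dabccbaadd')
  16 → (5, 'daccdabccbaadd')
  17 → (1, 'dbabdaccdabccbaadd')
  18 → (17, 'dd')

SA = [15, 10, 3, 6, 0, 16, 14, 2, 11, 4, 13, 12, 7, 8, 18, 9, 5, 1, 17]
rank  pair      lcp
   1  s[15:],s[10:]  1  'a'
   2  s[10:],s[3:]  2  'ab'
   3  s[3:],s[6:]  1  'a'
   4  s[6:],s[0:]  1  'a'
   5  s[0:],s[16:]  2  'ad'
   6  s[16:],s[14:]  0  ''
   7  s[14:],s[2:]  2  'ba'
   8  s[2:],s[11:]  1  'b'
   9  s[11:],s[4:]  1  'b'
  10  s[4:],s[13:]  0  ''
  11  s[13:],s[12:]  1  'c'
  12  s[12:],s[7:]  2  'cc'
  13  s[7:],s[8:]  1  'c'
  14  s[8:],s[18:]  0  ''
  15  s[18:],s[9:]  1  'd'
  16  s[9:],s[5:]  2  'da'
  17  s[5:],s[1:]  1  'd'
  18  s[1:],s[17:]  1  'd'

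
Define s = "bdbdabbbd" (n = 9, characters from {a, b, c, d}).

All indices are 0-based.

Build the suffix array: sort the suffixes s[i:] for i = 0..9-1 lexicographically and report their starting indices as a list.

[4, 5, 6, 7, 2, 0, 8, 3, 1]

rank→(start, suffix):
  0 → (4, 'abbbd')
  1 → (5, 'bbbd')
  2 → (6, 'bbd')
  3 → (7, 'bd')
  4 → (2, 'bdabbbd')
  5 → (0, 'bdbdabbbd')
  6 → (8, 'd')
  7 → (3, 'dabbbd')
  8 → (1, 'dbdabbbd')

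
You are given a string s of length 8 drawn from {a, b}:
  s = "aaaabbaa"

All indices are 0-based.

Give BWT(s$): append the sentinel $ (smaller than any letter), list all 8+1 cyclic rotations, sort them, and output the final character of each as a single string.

aab$aaaba

rank  rotation   last
    0  $aaaabbaa  a
    1  a$aaaabba  a
    2  aa$aaaabb  b
    3  aaaabbaa$  $
    4  aaabbaa$a  a
    5  aabbaa$aa  a
    6  abbaa$aaa  a
    7  baa$aaaab  b
    8  bbaa$aaaa  a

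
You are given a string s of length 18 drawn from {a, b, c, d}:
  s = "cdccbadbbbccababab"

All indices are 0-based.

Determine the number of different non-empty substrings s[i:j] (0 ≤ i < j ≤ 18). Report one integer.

148

rank | idx | suffix
   0 |  16 | ab
   1 |  14 | abab
   2 |  12 | ababab
   3 |   5 | adbbbccababab
   4 |  17 | b
   5 |  15 | bab
   6 |  13 | babab
   7 |   4 | badbbbccababab
   8 |   7 | bbbccababab
   9 |   8 | bbccababab
  10 |   9 | bccababab
  11 |  11 | cababab
  12 |   3 | cbadbbbccababab
  13 |  10 | ccababab
  14 |   2 | ccbadbbbccababab
  15 |   0 | cdccbadbbbccababab
  16 |   6 | dbbbccababab
  17 |   1 | dccbadbbbccababab

SA = [16, 14, 12, 5, 17, 15, 13, 4, 7, 8, 9, 11, 3, 10, 2, 0, 6, 1]
rank  pair      lcp
   1  s[16:],s[14:]  2  'ab'
   2  s[14:],s[12:]  4  'abab'
   3  s[12:],s[5:]  1  'a'
   4  s[5:],s[17:]  0  ''
   5  s[17:],s[15:]  1  'b'
   6  s[15:],s[13:]  3  'bab'
   7  s[13:],s[4:]  2  'ba'
   8  s[4:],s[7:]  1  'b'
   9  s[7:],s[8:]  2  'bb'
  10  s[8:],s[9:]  1  'b'
  11  s[9:],s[11:]  0  ''
  12  s[11:],s[3:]  1  'c'
  13  s[3:],s[10:]  1  'c'
  14  s[10:],s[2:]  2  'cc'
  15  s[2:],s[0:]  1  'c'
  16  s[0:],s[6:]  0  ''
  17  s[6:],s[1:]  1  'd'

n(n+1)/2 = 18·19/2 = 171
Σ LCP = 0 + 2 + 4 + 1 + 0 + 1 + 3 + 2 + 1 + 2 + 1 + 0 + 1 + 1 + 2 + 1 + 0 + 1 = 23
distinct = 171 − 23 = 148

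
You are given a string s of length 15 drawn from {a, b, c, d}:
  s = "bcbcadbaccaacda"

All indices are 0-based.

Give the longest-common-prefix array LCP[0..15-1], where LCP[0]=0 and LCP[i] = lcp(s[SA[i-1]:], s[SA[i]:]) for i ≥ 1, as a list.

rank | idx | suffix
   0 |  14 | a
   1 |  10 | aacda
   2 |   7 | accaacda
   3 |  11 | acda
   4 |   4 | adbaccaacda
   5 |   6 | baccaacda
   6 |   2 | bcadbaccaacda
   7 |   0 | bcbcadbaccaacda
   8 |   9 | caacda
   9 |   3 | cadbaccaacda
  10 |   1 | cbcadbaccaacda
  11 |   8 | ccaacda
  12 |  12 | cda
  13 |  13 | da
  14 |   5 | dbaccaacda

SA = [14, 10, 7, 11, 4, 6, 2, 0, 9, 3, 1, 8, 12, 13, 5]
[i] adj suffixes → lcp
  [1] 14/10 → 1 ('a')
  [2] 10/7 → 1 ('a')
  [3] 7/11 → 2 ('ac')
  [4] 11/4 → 1 ('a')
  [5] 4/6 → 0 ('')
  [6] 6/2 → 1 ('b')
  [7] 2/0 → 2 ('bc')
  [8] 0/9 → 0 ('')
  [9] 9/3 → 2 ('ca')
  [10] 3/1 → 1 ('c')
  [11] 1/8 → 1 ('c')
  [12] 8/12 → 1 ('c')
  [13] 12/13 → 0 ('')
  [14] 13/5 → 1 ('d')

[0, 1, 1, 2, 1, 0, 1, 2, 0, 2, 1, 1, 1, 0, 1]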